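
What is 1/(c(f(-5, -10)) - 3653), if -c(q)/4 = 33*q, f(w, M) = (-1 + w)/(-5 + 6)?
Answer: -1/2861 ≈ -0.00034953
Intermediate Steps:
f(w, M) = -1 + w (f(w, M) = (-1 + w)/1 = (-1 + w)*1 = -1 + w)
c(q) = -132*q
1/(c(f(-5, -10)) - 3653) = 1/(-132*(-1 - 5) - 3653) = 1/(-132*(-6) - 3653) = 1/(792 - 3653) = 1/(-2861) = -1/2861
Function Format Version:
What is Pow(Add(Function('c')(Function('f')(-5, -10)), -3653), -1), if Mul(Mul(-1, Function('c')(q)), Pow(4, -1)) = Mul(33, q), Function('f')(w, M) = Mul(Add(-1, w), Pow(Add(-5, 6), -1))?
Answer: Rational(-1, 2861) ≈ -0.00034953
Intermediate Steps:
Function('f')(w, M) = Add(-1, w) (Function('f')(w, M) = Mul(Add(-1, w), Pow(1, -1)) = Mul(Add(-1, w), 1) = Add(-1, w))
Function('c')(q) = Mul(-132, q) (Function('c')(q) = Mul(-4, Mul(33, q)) = Mul(-132, q))
Pow(Add(Function('c')(Function('f')(-5, -10)), -3653), -1) = Pow(Add(Mul(-132, Add(-1, -5)), -3653), -1) = Pow(Add(Mul(-132, -6), -3653), -1) = Pow(Add(792, -3653), -1) = Pow(-2861, -1) = Rational(-1, 2861)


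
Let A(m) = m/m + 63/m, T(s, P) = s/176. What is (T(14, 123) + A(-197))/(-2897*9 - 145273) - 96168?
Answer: -285662644904179/2970454256 ≈ -96168.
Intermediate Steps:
T(s, P) = s/176 (T(s, P) = s*(1/176) = s/176)
A(m) = 1 + 63/m
(T(14, 123) + A(-197))/(-2897*9 - 145273) - 96168 = ((1/176)*14 + (63 - 197)/(-197))/(-2897*9 - 145273) - 96168 = (7/88 - 1/197*(-134))/(-26073 - 145273) - 96168 = (7/88 + 134/197)/(-171346) - 96168 = (13171/17336)*(-1/171346) - 96168 = -13171/2970454256 - 96168 = -285662644904179/2970454256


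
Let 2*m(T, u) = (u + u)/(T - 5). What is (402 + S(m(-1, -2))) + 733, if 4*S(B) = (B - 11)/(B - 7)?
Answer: 5677/5 ≈ 1135.4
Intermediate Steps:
m(T, u) = u/(-5 + T) (m(T, u) = ((u + u)/(T - 5))/2 = ((2*u)/(-5 + T))/2 = (2*u/(-5 + T))/2 = u/(-5 + T))
S(B) = (-11 + B)/(4*(-7 + B)) (S(B) = ((B - 11)/(B - 7))/4 = ((-11 + B)/(-7 + B))/4 = (-11 + B)/(4*(-7 + B)))
(402 + S(m(-1, -2))) + 733 = (402 + (-11 - 2/(-5 - 1))/(4*(-7 - 2/(-5 - 1)))) + 733 = (402 + (-11 - 2/(-6))/(4*(-7 - 2/(-6)))) + 733 = (402 + (-11 - 2*(-⅙))/(4*(-7 - 2*(-⅙)))) + 733 = (402 + (-11 + ⅓)/(4*(-7 + ⅓))) + 733 = (402 + (¼)*(-32/3)/(-20/3)) + 733 = (402 + (¼)*(-3/20)*(-32/3)) + 733 = (402 + ⅖) + 733 = 2012/5 + 733 = 5677/5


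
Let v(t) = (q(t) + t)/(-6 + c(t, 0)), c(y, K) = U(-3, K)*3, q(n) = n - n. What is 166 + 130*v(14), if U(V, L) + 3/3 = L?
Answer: -326/9 ≈ -36.222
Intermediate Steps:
U(V, L) = -1 + L
q(n) = 0
c(y, K) = -3 + 3*K (c(y, K) = (-1 + K)*3 = -3 + 3*K)
v(t) = -t/9 (v(t) = (0 + t)/(-6 + (-3 + 3*0)) = t/(-6 + (-3 + 0)) = t/(-6 - 3) = t/(-9) = t*(-1/9) = -t/9)
166 + 130*v(14) = 166 + 130*(-1/9*14) = 166 + 130*(-14/9) = 166 - 1820/9 = -326/9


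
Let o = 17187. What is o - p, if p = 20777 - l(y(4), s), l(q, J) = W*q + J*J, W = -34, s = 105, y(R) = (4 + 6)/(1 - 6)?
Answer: 7503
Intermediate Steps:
y(R) = -2 (y(R) = 10/(-5) = 10*(-⅕) = -2)
l(q, J) = J² - 34*q (l(q, J) = -34*q + J*J = -34*q + J² = J² - 34*q)
p = 9684 (p = 20777 - (105² - 34*(-2)) = 20777 - (11025 + 68) = 20777 - 1*11093 = 20777 - 11093 = 9684)
o - p = 17187 - 1*9684 = 17187 - 9684 = 7503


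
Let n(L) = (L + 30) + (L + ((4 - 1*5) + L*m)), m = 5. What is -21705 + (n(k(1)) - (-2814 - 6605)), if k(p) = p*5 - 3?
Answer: -12243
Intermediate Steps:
k(p) = -3 + 5*p (k(p) = 5*p - 3 = -3 + 5*p)
n(L) = 29 + 7*L (n(L) = (L + 30) + (L + ((4 - 1*5) + L*5)) = (30 + L) + (L + ((4 - 5) + 5*L)) = (30 + L) + (L + (-1 + 5*L)) = (30 + L) + (-1 + 6*L) = 29 + 7*L)
-21705 + (n(k(1)) - (-2814 - 6605)) = -21705 + ((29 + 7*(-3 + 5*1)) - (-2814 - 6605)) = -21705 + ((29 + 7*(-3 + 5)) - 1*(-9419)) = -21705 + ((29 + 7*2) + 9419) = -21705 + ((29 + 14) + 9419) = -21705 + (43 + 9419) = -21705 + 9462 = -12243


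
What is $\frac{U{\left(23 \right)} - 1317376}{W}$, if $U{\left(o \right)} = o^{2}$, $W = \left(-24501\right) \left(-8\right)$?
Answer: $- \frac{438949}{65336} \approx -6.7183$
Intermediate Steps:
$W = 196008$
$\frac{U{\left(23 \right)} - 1317376}{W} = \frac{23^{2} - 1317376}{196008} = \left(529 - 1317376\right) \frac{1}{196008} = \left(-1316847\right) \frac{1}{196008} = - \frac{438949}{65336}$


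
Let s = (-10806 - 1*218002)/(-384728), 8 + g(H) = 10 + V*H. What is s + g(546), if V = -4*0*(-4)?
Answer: 124783/48091 ≈ 2.5947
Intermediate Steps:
V = 0 (V = 0*(-4) = 0)
g(H) = 2 (g(H) = -8 + (10 + 0*H) = -8 + (10 + 0) = -8 + 10 = 2)
s = 28601/48091 (s = (-10806 - 218002)*(-1/384728) = -228808*(-1/384728) = 28601/48091 ≈ 0.59473)
s + g(546) = 28601/48091 + 2 = 124783/48091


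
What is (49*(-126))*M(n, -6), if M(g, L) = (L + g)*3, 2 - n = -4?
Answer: 0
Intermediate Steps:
n = 6 (n = 2 - 1*(-4) = 2 + 4 = 6)
M(g, L) = 3*L + 3*g
(49*(-126))*M(n, -6) = (49*(-126))*(3*(-6) + 3*6) = -6174*(-18 + 18) = -6174*0 = 0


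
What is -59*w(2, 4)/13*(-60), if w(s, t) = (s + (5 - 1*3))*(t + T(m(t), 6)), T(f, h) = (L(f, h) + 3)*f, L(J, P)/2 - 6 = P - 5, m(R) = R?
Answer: 1019520/13 ≈ 78425.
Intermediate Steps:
L(J, P) = 2 + 2*P (L(J, P) = 12 + 2*(P - 5) = 12 + 2*(-5 + P) = 12 + (-10 + 2*P) = 2 + 2*P)
T(f, h) = f*(5 + 2*h) (T(f, h) = ((2 + 2*h) + 3)*f = (5 + 2*h)*f = f*(5 + 2*h))
w(s, t) = 18*t*(2 + s) (w(s, t) = (s + (5 - 1*3))*(t + t*(5 + 2*6)) = (s + (5 - 3))*(t + t*(5 + 12)) = (s + 2)*(t + t*17) = (2 + s)*(t + 17*t) = (2 + s)*(18*t) = 18*t*(2 + s))
-59*w(2, 4)/13*(-60) = -59*18*4*(2 + 2)/13*(-60) = -59*18*4*4/13*(-60) = -16992/13*(-60) = 1019520/13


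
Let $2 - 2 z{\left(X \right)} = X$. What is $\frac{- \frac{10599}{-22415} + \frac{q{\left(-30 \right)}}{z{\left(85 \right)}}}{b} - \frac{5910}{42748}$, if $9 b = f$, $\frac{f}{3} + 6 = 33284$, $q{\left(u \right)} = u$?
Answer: $- \frac{45701746061694}{330826177321885} \approx -0.13814$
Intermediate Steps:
$z{\left(X \right)} = 1 - \frac{X}{2}$
$f = 99834$ ($f = -18 + 3 \cdot 33284 = -18 + 99852 = 99834$)
$b = \frac{33278}{3}$ ($b = \frac{1}{9} \cdot 99834 = \frac{33278}{3} \approx 11093.0$)
$\frac{- \frac{10599}{-22415} + \frac{q{\left(-30 \right)}}{z{\left(85 \right)}}}{b} - \frac{5910}{42748} = \frac{- \frac{10599}{-22415} - \frac{30}{1 - \frac{85}{2}}}{\frac{33278}{3}} - \frac{5910}{42748} = \left(\left(-10599\right) \left(- \frac{1}{22415}\right) - \frac{30}{1 - \frac{85}{2}}\right) \frac{3}{33278} - \frac{2955}{21374} = \left(\frac{10599}{22415} - \frac{30}{- \frac{83}{2}}\right) \frac{3}{33278} - \frac{2955}{21374} = \left(\frac{10599}{22415} - - \frac{60}{83}\right) \frac{3}{33278} - \frac{2955}{21374} = \left(\frac{10599}{22415} + \frac{60}{83}\right) \frac{3}{33278} - \frac{2955}{21374} = \frac{2224617}{1860445} \cdot \frac{3}{33278} - \frac{2955}{21374} = \frac{6673851}{61911888710} - \frac{2955}{21374} = - \frac{45701746061694}{330826177321885}$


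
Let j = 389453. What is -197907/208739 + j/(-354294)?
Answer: -151411292425/73954975266 ≈ -2.0473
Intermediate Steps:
-197907/208739 + j/(-354294) = -197907/208739 + 389453/(-354294) = -197907*1/208739 + 389453*(-1/354294) = -197907/208739 - 389453/354294 = -151411292425/73954975266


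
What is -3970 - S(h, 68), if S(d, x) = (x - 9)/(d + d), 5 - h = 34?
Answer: -230201/58 ≈ -3969.0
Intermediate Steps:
h = -29 (h = 5 - 1*34 = 5 - 34 = -29)
S(d, x) = (-9 + x)/(2*d) (S(d, x) = (-9 + x)/((2*d)) = (-9 + x)*(1/(2*d)) = (-9 + x)/(2*d))
-3970 - S(h, 68) = -3970 - (-9 + 68)/(2*(-29)) = -3970 - (-1)*59/(2*29) = -3970 - 1*(-59/58) = -3970 + 59/58 = -230201/58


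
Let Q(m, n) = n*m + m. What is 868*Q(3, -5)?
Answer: -10416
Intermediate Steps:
Q(m, n) = m + m*n (Q(m, n) = m*n + m = m + m*n)
868*Q(3, -5) = 868*(3*(1 - 5)) = 868*(3*(-4)) = 868*(-12) = -10416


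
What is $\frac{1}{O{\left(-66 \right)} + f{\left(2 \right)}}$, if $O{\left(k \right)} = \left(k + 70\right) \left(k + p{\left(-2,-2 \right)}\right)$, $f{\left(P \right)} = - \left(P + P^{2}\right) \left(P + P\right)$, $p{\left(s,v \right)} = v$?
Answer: $- \frac{1}{296} \approx -0.0033784$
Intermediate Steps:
$f{\left(P \right)} = - 2 P \left(P + P^{2}\right)$ ($f{\left(P \right)} = - \left(P + P^{2}\right) 2 P = - 2 P \left(P + P^{2}\right)$)
$O{\left(k \right)} = \left(-2 + k\right) \left(70 + k\right)$ ($O{\left(k \right)} = \left(k + 70\right) \left(k - 2\right) = \left(70 + k\right) \left(-2 + k\right) = \left(-2 + k\right) \left(70 + k\right)$)
$\frac{1}{O{\left(-66 \right)} + f{\left(2 \right)}} = \frac{1}{\left(-140 + \left(-66\right)^{2} + 68 \left(-66\right)\right) + 2 \cdot 2^{2} \left(-1 - 2\right)} = \frac{1}{\left(-140 + 4356 - 4488\right) + 2 \cdot 4 \left(-1 - 2\right)} = \frac{1}{-272 + 2 \cdot 4 \left(-3\right)} = \frac{1}{-272 - 24} = \frac{1}{-296} = - \frac{1}{296}$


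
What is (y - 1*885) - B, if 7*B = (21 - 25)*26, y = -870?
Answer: -12181/7 ≈ -1740.1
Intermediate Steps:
B = -104/7 (B = ((21 - 25)*26)/7 = (-4*26)/7 = (⅐)*(-104) = -104/7 ≈ -14.857)
(y - 1*885) - B = (-870 - 1*885) - 1*(-104/7) = (-870 - 885) + 104/7 = -1755 + 104/7 = -12181/7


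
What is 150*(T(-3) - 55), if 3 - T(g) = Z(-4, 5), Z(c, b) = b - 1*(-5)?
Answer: -9300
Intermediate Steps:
Z(c, b) = 5 + b (Z(c, b) = b + 5 = 5 + b)
T(g) = -7 (T(g) = 3 - (5 + 5) = 3 - 1*10 = 3 - 10 = -7)
150*(T(-3) - 55) = 150*(-7 - 55) = 150*(-62) = -9300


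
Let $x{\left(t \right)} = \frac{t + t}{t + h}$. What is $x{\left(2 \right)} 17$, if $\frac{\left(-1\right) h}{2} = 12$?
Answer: $- \frac{34}{11} \approx -3.0909$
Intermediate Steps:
$h = -24$ ($h = \left(-2\right) 12 = -24$)
$x{\left(t \right)} = \frac{2 t}{-24 + t}$ ($x{\left(t \right)} = \frac{t + t}{t - 24} = \frac{2 t}{-24 + t}$)
$x{\left(2 \right)} 17 = 2 \cdot 2 \frac{1}{-24 + 2} \cdot 17 = 2 \cdot 2 \frac{1}{-22} \cdot 17 = 2 \cdot 2 \left(- \frac{1}{22}\right) 17 = \left(- \frac{2}{11}\right) 17 = - \frac{34}{11}$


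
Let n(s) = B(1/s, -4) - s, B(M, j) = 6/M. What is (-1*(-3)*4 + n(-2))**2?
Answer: 4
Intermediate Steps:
n(s) = 5*s (n(s) = 6/((1/s)) - s = 6/(1/s) - s = 6*s - s = 5*s)
(-1*(-3)*4 + n(-2))**2 = (-1*(-3)*4 + 5*(-2))**2 = (3*4 - 10)**2 = (12 - 10)**2 = 2**2 = 4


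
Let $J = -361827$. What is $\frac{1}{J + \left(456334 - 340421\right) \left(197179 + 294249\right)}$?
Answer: $\frac{1}{56962531937} \approx 1.7555 \cdot 10^{-11}$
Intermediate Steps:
$\frac{1}{J + \left(456334 - 340421\right) \left(197179 + 294249\right)} = \frac{1}{-361827 + \left(456334 - 340421\right) \left(197179 + 294249\right)} = \frac{1}{-361827 + 115913 \cdot 491428} = \frac{1}{-361827 + 56962893764} = \frac{1}{56962531937}$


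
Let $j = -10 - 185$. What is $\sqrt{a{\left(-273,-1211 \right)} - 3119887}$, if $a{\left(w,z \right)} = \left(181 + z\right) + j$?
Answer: $86 i \sqrt{422} \approx 1766.7 i$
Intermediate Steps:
$j = -195$
$a{\left(w,z \right)} = -14 + z$ ($a{\left(w,z \right)} = \left(181 + z\right) - 195 = -14 + z$)
$\sqrt{a{\left(-273,-1211 \right)} - 3119887} = \sqrt{\left(-14 - 1211\right) - 3119887} = \sqrt{-1225 - 3119887} = \sqrt{-3121112} = 86 i \sqrt{422}$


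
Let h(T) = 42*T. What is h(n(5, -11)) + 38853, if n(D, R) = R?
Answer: 38391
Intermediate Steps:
h(n(5, -11)) + 38853 = 42*(-11) + 38853 = -462 + 38853 = 38391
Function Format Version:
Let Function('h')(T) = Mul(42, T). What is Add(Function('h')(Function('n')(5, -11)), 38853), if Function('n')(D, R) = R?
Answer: 38391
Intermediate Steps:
Add(Function('h')(Function('n')(5, -11)), 38853) = Add(Mul(42, -11), 38853) = Add(-462, 38853) = 38391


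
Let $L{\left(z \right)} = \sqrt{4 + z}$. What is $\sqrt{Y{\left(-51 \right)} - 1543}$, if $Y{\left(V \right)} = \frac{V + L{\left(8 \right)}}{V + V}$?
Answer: $\frac{\sqrt{-16048170 - 204 \sqrt{3}}}{102} \approx 39.275 i$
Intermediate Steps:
$Y{\left(V \right)} = \frac{V + 2 \sqrt{3}}{2 V}$ ($Y{\left(V \right)} = \frac{V + \sqrt{4 + 8}}{V + V} = \frac{V + \sqrt{12}}{2 V} = \left(V + 2 \sqrt{3}\right) \frac{1}{2 V} = \frac{V + 2 \sqrt{3}}{2 V}$)
$\sqrt{Y{\left(-51 \right)} - 1543} = \sqrt{\frac{\sqrt{3} + \frac{1}{2} \left(-51\right)}{-51} - 1543} = \sqrt{- \frac{\sqrt{3} - \frac{51}{2}}{51} - 1543} = \sqrt{- \frac{- \frac{51}{2} + \sqrt{3}}{51} - 1543} = \sqrt{\left(\frac{1}{2} - \frac{\sqrt{3}}{51}\right) - 1543} = \sqrt{- \frac{3085}{2} - \frac{\sqrt{3}}{51}}$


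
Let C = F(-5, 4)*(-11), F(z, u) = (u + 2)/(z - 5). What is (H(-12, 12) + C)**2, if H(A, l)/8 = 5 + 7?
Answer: 263169/25 ≈ 10527.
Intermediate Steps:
H(A, l) = 96 (H(A, l) = 8*(5 + 7) = 8*12 = 96)
F(z, u) = (2 + u)/(-5 + z)
C = 33/5 (C = ((2 + 4)/(-5 - 5))*(-11) = (6/(-10))*(-11) = -1/10*6*(-11) = -3/5*(-11) = 33/5 ≈ 6.6000)
(H(-12, 12) + C)**2 = (96 + 33/5)**2 = (513/5)**2 = 263169/25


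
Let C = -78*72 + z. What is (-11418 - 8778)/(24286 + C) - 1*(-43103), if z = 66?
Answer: 201889403/4684 ≈ 43102.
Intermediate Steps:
C = -5550 (C = -78*72 + 66 = -5616 + 66 = -5550)
(-11418 - 8778)/(24286 + C) - 1*(-43103) = (-11418 - 8778)/(24286 - 5550) - 1*(-43103) = -20196/18736 + 43103 = -20196*1/18736 + 43103 = -5049/4684 + 43103 = 201889403/4684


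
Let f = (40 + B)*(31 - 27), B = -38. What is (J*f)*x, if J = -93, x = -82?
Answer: 61008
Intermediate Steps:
f = 8 (f = (40 - 38)*(31 - 27) = 2*4 = 8)
(J*f)*x = -93*8*(-82) = -744*(-82) = 61008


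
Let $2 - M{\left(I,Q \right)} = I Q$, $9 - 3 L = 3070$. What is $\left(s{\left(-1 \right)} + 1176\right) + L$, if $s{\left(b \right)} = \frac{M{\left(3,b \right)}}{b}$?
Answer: $\frac{452}{3} \approx 150.67$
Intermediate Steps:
$L = - \frac{3061}{3}$ ($L = 3 - \frac{3070}{3} = - \frac{3061}{3} \approx -1020.3$)
$M{\left(I,Q \right)} = 2 - I Q$
$s{\left(b \right)} = \frac{2 - 3 b}{b}$
$\left(s{\left(-1 \right)} + 1176\right) + L = \left(\left(-3 + \frac{2}{-1}\right) + 1176\right) - \frac{3061}{3} = \left(\left(-3 + 2 \left(-1\right)\right) + 1176\right) - \frac{3061}{3} = \left(\left(-3 - 2\right) + 1176\right) - \frac{3061}{3} = \left(-5 + 1176\right) - \frac{3061}{3} = 1171 - \frac{3061}{3} = \frac{452}{3}$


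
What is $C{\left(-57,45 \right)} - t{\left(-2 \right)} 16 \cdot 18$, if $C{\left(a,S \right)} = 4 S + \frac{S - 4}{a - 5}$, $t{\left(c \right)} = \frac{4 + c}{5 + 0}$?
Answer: $\frac{19883}{310} \approx 64.139$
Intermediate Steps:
$t{\left(c \right)} = \frac{4}{5} + \frac{c}{5}$ ($t{\left(c \right)} = \frac{4 + c}{5} = \left(4 + c\right) \frac{1}{5} = \frac{4}{5} + \frac{c}{5}$)
$C{\left(a,S \right)} = 4 S + \frac{-4 + S}{-5 + a}$
$C{\left(-57,45 \right)} - t{\left(-2 \right)} 16 \cdot 18 = \frac{-4 - 855 + 4 \cdot 45 \left(-57\right)}{-5 - 57} - \left(\frac{4}{5} + \frac{1}{5} \left(-2\right)\right) 16 \cdot 18 = \frac{-4 - 855 - 10260}{-62} - \left(\frac{4}{5} - \frac{2}{5}\right) 16 \cdot 18 = \left(- \frac{1}{62}\right) \left(-11119\right) - \frac{2}{5} \cdot 16 \cdot 18 = \frac{11119}{62} - \frac{32}{5} \cdot 18 = \frac{11119}{62} - \frac{576}{5} = \frac{19883}{310}$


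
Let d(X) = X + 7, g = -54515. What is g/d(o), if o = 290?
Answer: -54515/297 ≈ -183.55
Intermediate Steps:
d(X) = 7 + X
g/d(o) = -54515/(7 + 290) = -54515/297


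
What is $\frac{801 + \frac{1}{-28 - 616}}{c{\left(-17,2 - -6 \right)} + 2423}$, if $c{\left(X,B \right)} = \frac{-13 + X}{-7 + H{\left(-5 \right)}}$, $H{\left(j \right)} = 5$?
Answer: $\frac{515843}{1570072} \approx 0.32855$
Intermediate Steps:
$c{\left(X,B \right)} = \frac{13}{2} - \frac{X}{2}$ ($c{\left(X,B \right)} = \frac{-13 + X}{-7 + 5} = \frac{-13 + X}{-2} = \left(-13 + X\right) \left(- \frac{1}{2}\right) = \frac{13}{2} - \frac{X}{2}$)
$\frac{801 + \frac{1}{-28 - 616}}{c{\left(-17,2 - -6 \right)} + 2423} = \frac{801 + \frac{1}{-28 - 616}}{\left(\frac{13}{2} - - \frac{17}{2}\right) + 2423} = \frac{801 + \frac{1}{-28 + \left(-977 + 361\right)}}{\left(\frac{13}{2} + \frac{17}{2}\right) + 2423} = \frac{801 + \frac{1}{-28 - 616}}{15 + 2423} = \frac{801 + \frac{1}{-644}}{2438} = \left(801 - \frac{1}{644}\right) \frac{1}{2438} = \frac{515843}{644} \cdot \frac{1}{2438} = \frac{515843}{1570072}$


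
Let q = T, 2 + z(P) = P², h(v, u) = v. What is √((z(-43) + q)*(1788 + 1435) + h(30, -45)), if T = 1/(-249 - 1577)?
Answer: √164038366878/166 ≈ 2439.9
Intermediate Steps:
z(P) = -2 + P²
T = -1/1826 (T = 1/(-1826) = -1/1826 ≈ -0.00054764)
q = -1/1826 ≈ -0.00054764
√((z(-43) + q)*(1788 + 1435) + h(30, -45)) = √(((-2 + (-43)²) - 1/1826)*(1788 + 1435) + 30) = √(((-2 + 1849) - 1/1826)*3223 + 30) = √((1847 - 1/1826)*3223 + 30) = √((3372621/1826)*3223 + 30) = √(988177953/166 + 30) = √(988182933/166) = √164038366878/166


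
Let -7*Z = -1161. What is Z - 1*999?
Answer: -5832/7 ≈ -833.14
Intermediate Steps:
Z = 1161/7 (Z = -1/7*(-1161) = 1161/7 ≈ 165.86)
Z - 1*999 = 1161/7 - 1*999 = 1161/7 - 999 = -5832/7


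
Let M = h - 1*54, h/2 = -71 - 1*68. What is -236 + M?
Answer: -568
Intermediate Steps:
h = -278 (h = 2*(-71 - 1*68) = 2*(-71 - 68) = 2*(-139) = -278)
M = -332 (M = -278 - 1*54 = -278 - 54 = -332)
-236 + M = -236 - 332 = -568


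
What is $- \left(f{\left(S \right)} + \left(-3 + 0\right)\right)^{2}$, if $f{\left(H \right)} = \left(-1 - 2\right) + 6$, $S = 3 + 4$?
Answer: $0$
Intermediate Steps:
$S = 7$
$f{\left(H \right)} = 3$ ($f{\left(H \right)} = -3 + 6 = 3$)
$- \left(f{\left(S \right)} + \left(-3 + 0\right)\right)^{2} = - \left(3 + \left(-3 + 0\right)\right)^{2} = - \left(3 - 3\right)^{2} = - 0^{2} = \left(-1\right) 0 = 0$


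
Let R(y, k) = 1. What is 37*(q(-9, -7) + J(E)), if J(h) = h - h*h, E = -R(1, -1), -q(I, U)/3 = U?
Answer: 703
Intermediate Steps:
q(I, U) = -3*U
E = -1 (E = -1*1 = -1)
J(h) = h - h**2
37*(q(-9, -7) + J(E)) = 37*(-3*(-7) - (1 - 1*(-1))) = 37*(21 - (1 + 1)) = 37*(21 - 1*2) = 37*(21 - 2) = 37*19 = 703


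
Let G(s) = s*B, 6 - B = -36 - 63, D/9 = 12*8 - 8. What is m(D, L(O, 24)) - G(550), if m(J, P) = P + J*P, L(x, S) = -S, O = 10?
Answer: -76782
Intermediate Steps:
D = 792 (D = 9*(12*8 - 8) = 9*(96 - 8) = 9*88 = 792)
B = 105 (B = 6 - (-36 - 63) = 6 - 1*(-99) = 6 + 99 = 105)
G(s) = 105*s (G(s) = s*105 = 105*s)
m(D, L(O, 24)) - G(550) = (-1*24)*(1 + 792) - 105*550 = -24*793 - 1*57750 = -19032 - 57750 = -76782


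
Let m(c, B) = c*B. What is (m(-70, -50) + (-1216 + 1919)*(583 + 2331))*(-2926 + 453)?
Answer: -5074699866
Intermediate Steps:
m(c, B) = B*c
(m(-70, -50) + (-1216 + 1919)*(583 + 2331))*(-2926 + 453) = (-50*(-70) + (-1216 + 1919)*(583 + 2331))*(-2926 + 453) = (3500 + 703*2914)*(-2473) = (3500 + 2048542)*(-2473) = 2052042*(-2473) = -5074699866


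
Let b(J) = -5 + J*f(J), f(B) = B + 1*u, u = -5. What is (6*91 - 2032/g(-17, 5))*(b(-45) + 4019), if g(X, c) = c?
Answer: 4372272/5 ≈ 8.7445e+5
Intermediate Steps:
f(B) = -5 + B (f(B) = B + 1*(-5) = B - 5 = -5 + B)
b(J) = -5 + J*(-5 + J)
(6*91 - 2032/g(-17, 5))*(b(-45) + 4019) = (6*91 - 2032/5)*((-5 - 45*(-5 - 45)) + 4019) = (546 - 2032*⅕)*((-5 - 45*(-50)) + 4019) = (546 - 2032/5)*((-5 + 2250) + 4019) = 698*(2245 + 4019)/5 = (698/5)*6264 = 4372272/5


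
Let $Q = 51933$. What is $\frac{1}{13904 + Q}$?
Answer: $\frac{1}{65837} \approx 1.5189 \cdot 10^{-5}$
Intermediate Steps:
$\frac{1}{13904 + Q} = \frac{1}{13904 + 51933} = \frac{1}{65837}$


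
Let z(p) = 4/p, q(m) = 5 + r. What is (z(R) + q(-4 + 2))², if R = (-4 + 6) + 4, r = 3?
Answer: 676/9 ≈ 75.111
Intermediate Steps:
q(m) = 8 (q(m) = 5 + 3 = 8)
R = 6 (R = 2 + 4 = 6)
(z(R) + q(-4 + 2))² = (4/6 + 8)² = (4*(⅙) + 8)² = (⅔ + 8)² = (26/3)² = 676/9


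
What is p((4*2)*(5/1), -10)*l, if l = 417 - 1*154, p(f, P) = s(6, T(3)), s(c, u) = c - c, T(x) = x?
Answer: 0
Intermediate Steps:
s(c, u) = 0
p(f, P) = 0
l = 263 (l = 417 - 154 = 263)
p((4*2)*(5/1), -10)*l = 0*263 = 0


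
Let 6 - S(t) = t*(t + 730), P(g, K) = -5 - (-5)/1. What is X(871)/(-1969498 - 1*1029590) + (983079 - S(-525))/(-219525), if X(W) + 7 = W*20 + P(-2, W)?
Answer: -876456060083/219458264400 ≈ -3.9937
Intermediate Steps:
P(g, K) = 0 (P(g, K) = -5 - (-5) = -5 - 1*(-5) = -5 + 5 = 0)
X(W) = -7 + 20*W (X(W) = -7 + (W*20 + 0) = -7 + (20*W + 0) = -7 + 20*W)
S(t) = 6 - t*(730 + t) (S(t) = 6 - t*(t + 730) = 6 - t*(730 + t))
X(871)/(-1969498 - 1*1029590) + (983079 - S(-525))/(-219525) = (-7 + 20*871)/(-1969498 - 1*1029590) + (983079 - (6 - 1*(-525)**2 - 730*(-525)))/(-219525) = (-7 + 17420)/(-1969498 - 1029590) + (983079 - (6 - 1*275625 + 383250))*(-1/219525) = 17413/(-2999088) + (983079 - (6 - 275625 + 383250))*(-1/219525) = 17413*(-1/2999088) + (983079 - 1*107631)*(-1/219525) = -17413/2999088 + (983079 - 107631)*(-1/219525) = -17413/2999088 + 875448*(-1/219525) = -17413/2999088 - 291816/73175 = -876456060083/219458264400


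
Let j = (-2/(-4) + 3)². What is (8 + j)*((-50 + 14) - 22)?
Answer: -2349/2 ≈ -1174.5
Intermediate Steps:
j = 49/4 (j = (-2*(-¼) + 3)² = (½ + 3)² = (7/2)² = 49/4 ≈ 12.250)
(8 + j)*((-50 + 14) - 22) = (8 + 49/4)*((-50 + 14) - 22) = 81*(-36 - 22)/4 = (81/4)*(-58) = -2349/2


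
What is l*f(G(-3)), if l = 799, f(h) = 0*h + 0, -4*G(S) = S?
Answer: 0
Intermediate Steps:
G(S) = -S/4
f(h) = 0 (f(h) = 0 + 0 = 0)
l*f(G(-3)) = 799*0 = 0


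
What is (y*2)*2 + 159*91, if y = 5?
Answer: 14489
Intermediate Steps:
(y*2)*2 + 159*91 = (5*2)*2 + 159*91 = 10*2 + 14469 = 20 + 14469 = 14489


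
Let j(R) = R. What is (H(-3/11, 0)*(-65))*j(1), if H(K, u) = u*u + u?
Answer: 0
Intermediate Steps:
H(K, u) = u + u² (H(K, u) = u² + u = u + u²)
(H(-3/11, 0)*(-65))*j(1) = ((0*(1 + 0))*(-65))*1 = ((0*1)*(-65))*1 = (0*(-65))*1 = 0*1 = 0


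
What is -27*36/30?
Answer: -162/5 ≈ -32.400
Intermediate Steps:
-27*36/30 = -972*1/30 = -162/5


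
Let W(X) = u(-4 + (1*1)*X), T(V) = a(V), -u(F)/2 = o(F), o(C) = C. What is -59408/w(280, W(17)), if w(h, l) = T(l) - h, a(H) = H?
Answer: 29704/153 ≈ 194.14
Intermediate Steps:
u(F) = -2*F
T(V) = V
W(X) = 8 - 2*X (W(X) = -2*(-4 + (1*1)*X) = -2*(-4 + 1*X) = -2*(-4 + X) = 8 - 2*X)
w(h, l) = l - h
-59408/w(280, W(17)) = -59408/((8 - 2*17) - 1*280) = -59408/((8 - 34) - 280) = -59408/(-26 - 280) = -59408/(-306) = -59408*(-1/306) = 29704/153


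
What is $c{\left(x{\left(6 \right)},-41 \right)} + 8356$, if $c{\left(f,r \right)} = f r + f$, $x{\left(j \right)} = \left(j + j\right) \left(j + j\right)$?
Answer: $2596$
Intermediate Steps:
$x{\left(j \right)} = 4 j^{2}$ ($x{\left(j \right)} = 2 j 2 j = 4 j^{2}$)
$c{\left(f,r \right)} = f + f r$
$c{\left(x{\left(6 \right)},-41 \right)} + 8356 = 4 \cdot 6^{2} \left(1 - 41\right) + 8356 = 4 \cdot 36 \left(-40\right) + 8356 = 144 \left(-40\right) + 8356 = -5760 + 8356 = 2596$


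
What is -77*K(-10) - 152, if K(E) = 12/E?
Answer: -298/5 ≈ -59.600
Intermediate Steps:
-77*K(-10) - 152 = -924/(-10) - 152 = -924*(-1)/10 - 152 = -77*(-6/5) - 152 = 462/5 - 152 = -298/5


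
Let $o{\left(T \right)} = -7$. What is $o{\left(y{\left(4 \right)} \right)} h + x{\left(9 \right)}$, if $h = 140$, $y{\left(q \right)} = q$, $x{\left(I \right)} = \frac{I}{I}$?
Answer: $-979$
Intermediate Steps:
$x{\left(I \right)} = 1$
$o{\left(y{\left(4 \right)} \right)} h + x{\left(9 \right)} = \left(-7\right) 140 + 1 = -980 + 1 = -979$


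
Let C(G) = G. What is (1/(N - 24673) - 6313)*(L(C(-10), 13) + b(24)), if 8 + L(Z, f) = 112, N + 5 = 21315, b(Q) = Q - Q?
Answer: -2207984480/3363 ≈ -6.5655e+5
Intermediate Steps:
b(Q) = 0
N = 21310 (N = -5 + 21315 = 21310)
L(Z, f) = 104 (L(Z, f) = -8 + 112 = 104)
(1/(N - 24673) - 6313)*(L(C(-10), 13) + b(24)) = (1/(21310 - 24673) - 6313)*(104 + 0) = (1/(-3363) - 6313)*104 = (-1/3363 - 6313)*104 = -21230620/3363*104 = -2207984480/3363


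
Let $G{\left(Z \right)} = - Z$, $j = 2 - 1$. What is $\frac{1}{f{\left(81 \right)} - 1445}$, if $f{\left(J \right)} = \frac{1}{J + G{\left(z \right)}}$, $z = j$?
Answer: $- \frac{80}{115599} \approx -0.00069205$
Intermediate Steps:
$j = 1$
$z = 1$
$f{\left(J \right)} = \frac{1}{-1 + J}$ ($f{\left(J \right)} = \frac{1}{J - 1} = \frac{1}{-1 + J}$)
$\frac{1}{f{\left(81 \right)} - 1445} = \frac{1}{\frac{1}{-1 + 81} - 1445} = \frac{1}{\frac{1}{80} - 1445} = \frac{1}{- \frac{115599}{80}} = - \frac{80}{115599}$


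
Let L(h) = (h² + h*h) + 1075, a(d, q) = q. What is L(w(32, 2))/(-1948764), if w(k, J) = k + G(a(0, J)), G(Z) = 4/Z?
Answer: -1129/649588 ≈ -0.0017380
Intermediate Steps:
w(k, J) = k + 4/J
L(h) = 1075 + 2*h² (L(h) = (h² + h²) + 1075 = 2*h² + 1075 = 1075 + 2*h²)
L(w(32, 2))/(-1948764) = (1075 + 2*(32 + 4/2)²)/(-1948764) = (1075 + 2*(32 + 4*(½))²)*(-1/1948764) = (1075 + 2*(32 + 2)²)*(-1/1948764) = (1075 + 2*34²)*(-1/1948764) = (1075 + 2*1156)*(-1/1948764) = (1075 + 2312)*(-1/1948764) = 3387*(-1/1948764) = -1129/649588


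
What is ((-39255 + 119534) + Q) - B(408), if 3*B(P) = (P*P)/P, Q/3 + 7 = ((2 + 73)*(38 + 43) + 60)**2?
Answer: 112994797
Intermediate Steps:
Q = 112914654 (Q = -21 + 3*((2 + 73)*(38 + 43) + 60)**2 = -21 + 3*(75*81 + 60)**2 = -21 + 3*(6075 + 60)**2 = -21 + 3*6135**2 = -21 + 3*37638225 = -21 + 112914675 = 112914654)
B(P) = P/3 (B(P) = ((P*P)/P)/3 = (P**2/P)/3 = P/3)
((-39255 + 119534) + Q) - B(408) = ((-39255 + 119534) + 112914654) - 408/3 = (80279 + 112914654) - 1*136 = 112994933 - 136 = 112994797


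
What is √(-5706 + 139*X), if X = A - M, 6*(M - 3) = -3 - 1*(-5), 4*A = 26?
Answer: I*√189570/6 ≈ 72.566*I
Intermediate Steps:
A = 13/2 (A = (¼)*26 = 13/2 ≈ 6.5000)
M = 10/3 (M = 3 + (-3 - 1*(-5))/6 = 3 + (-3 + 5)/6 = 3 + (⅙)*2 = 3 + ⅓ = 10/3 ≈ 3.3333)
X = 19/6 (X = 13/2 - 1*10/3 = 13/2 - 10/3 = 19/6 ≈ 3.1667)
√(-5706 + 139*X) = √(-5706 + 139*(19/6)) = √(-5706 + 2641/6) = √(-31595/6) = I*√189570/6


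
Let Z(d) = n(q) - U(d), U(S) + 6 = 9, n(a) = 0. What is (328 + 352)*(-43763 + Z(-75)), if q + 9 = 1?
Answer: -29760880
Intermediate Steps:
q = -8 (q = -9 + 1 = -8)
U(S) = 3 (U(S) = -6 + 9 = 3)
Z(d) = -3 (Z(d) = 0 - 1*3 = 0 - 3 = -3)
(328 + 352)*(-43763 + Z(-75)) = (328 + 352)*(-43763 - 3) = 680*(-43766) = -29760880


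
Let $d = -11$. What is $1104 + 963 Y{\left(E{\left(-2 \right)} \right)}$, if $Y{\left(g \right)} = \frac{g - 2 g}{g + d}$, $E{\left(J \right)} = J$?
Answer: $\frac{12426}{13} \approx 955.85$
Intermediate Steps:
$Y{\left(g \right)} = - \frac{g}{-11 + g}$ ($Y{\left(g \right)} = \frac{g - 2 g}{g - 11} = \frac{\left(-1\right) g}{-11 + g} = - \frac{g}{-11 + g}$)
$1104 + 963 Y{\left(E{\left(-2 \right)} \right)} = 1104 + 963 \left(\left(-1\right) \left(-2\right) \frac{1}{-11 - 2}\right) = 1104 + 963 \left(\left(-1\right) \left(-2\right) \frac{1}{-13}\right) = 1104 + 963 \left(\left(-1\right) \left(-2\right) \left(- \frac{1}{13}\right)\right) = 1104 + 963 \left(- \frac{2}{13}\right) = 1104 - \frac{1926}{13} = \frac{12426}{13}$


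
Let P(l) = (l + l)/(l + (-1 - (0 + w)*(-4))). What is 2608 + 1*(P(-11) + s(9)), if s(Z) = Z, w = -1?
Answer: 20947/8 ≈ 2618.4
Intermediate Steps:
P(l) = 2*l/(-5 + l) (P(l) = (l + l)/(l + (-1 - (0 - 1)*(-4))) = (2*l)/(l + (-1 - (-1)*(-4))) = (2*l)/(l + (-1 - 1*4)) = (2*l)/(l + (-1 - 4)) = (2*l)/(l - 5) = (2*l)/(-5 + l) = 2*l/(-5 + l))
2608 + 1*(P(-11) + s(9)) = 2608 + 1*(2*(-11)/(-5 - 11) + 9) = 2608 + 1*(2*(-11)/(-16) + 9) = 2608 + 1*(2*(-11)*(-1/16) + 9) = 2608 + 1*(11/8 + 9) = 2608 + 1*(83/8) = 2608 + 83/8 = 20947/8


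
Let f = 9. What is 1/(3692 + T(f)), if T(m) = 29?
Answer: 1/3721 ≈ 0.00026874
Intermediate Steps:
1/(3692 + T(f)) = 1/(3692 + 29) = 1/3721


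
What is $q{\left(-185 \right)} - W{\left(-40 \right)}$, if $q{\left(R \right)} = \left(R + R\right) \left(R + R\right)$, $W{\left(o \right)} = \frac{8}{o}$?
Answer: $\frac{684501}{5} \approx 1.369 \cdot 10^{5}$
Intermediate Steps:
$q{\left(R \right)} = 4 R^{2}$ ($q{\left(R \right)} = 2 R 2 R = 4 R^{2}$)
$q{\left(-185 \right)} - W{\left(-40 \right)} = 4 \left(-185\right)^{2} - \frac{8}{-40} = 4 \cdot 34225 - 8 \left(- \frac{1}{40}\right) = 136900 - - \frac{1}{5} = 136900 + \frac{1}{5} = \frac{684501}{5}$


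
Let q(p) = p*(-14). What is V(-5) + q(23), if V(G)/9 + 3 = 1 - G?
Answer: -295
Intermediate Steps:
q(p) = -14*p
V(G) = -18 - 9*G (V(G) = -27 + 9*(1 - G) = -27 + (9 - 9*G) = -18 - 9*G)
V(-5) + q(23) = (-18 - 9*(-5)) - 14*23 = (-18 + 45) - 322 = 27 - 322 = -295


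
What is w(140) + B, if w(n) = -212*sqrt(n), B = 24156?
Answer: 24156 - 424*sqrt(35) ≈ 21648.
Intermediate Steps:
w(140) + B = -424*sqrt(35) + 24156 = 24156 - 424*sqrt(35)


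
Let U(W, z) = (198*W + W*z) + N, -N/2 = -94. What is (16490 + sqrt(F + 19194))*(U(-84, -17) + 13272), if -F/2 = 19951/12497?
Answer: -28758560 - 3488*sqrt(749281116863)/12497 ≈ -2.9000e+7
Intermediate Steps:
N = 188 (N = -2*(-94) = 188)
F = -39902/12497 ≈ -3.1929
U(W, z) = 188 + 198*W + W*z (U(W, z) = (198*W + W*z) + 188 = 188 + 198*W + W*z)
(16490 + sqrt(F + 19194))*(U(-84, -17) + 13272) = (16490 + sqrt(-39902/12497 + 19194))*((188 + 198*(-84) - 84*(-17)) + 13272) = (16490 + sqrt(239827516/12497))*((188 - 16632 + 1428) + 13272) = (16490 + 2*sqrt(749281116863)/12497)*(-15016 + 13272) = (16490 + 2*sqrt(749281116863)/12497)*(-1744) = -28758560 - 3488*sqrt(749281116863)/12497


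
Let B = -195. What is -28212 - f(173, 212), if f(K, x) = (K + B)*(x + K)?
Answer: -19742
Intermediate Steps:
f(K, x) = (-195 + K)*(K + x) (f(K, x) = (K - 195)*(x + K) = (-195 + K)*(K + x))
-28212 - f(173, 212) = -28212 - (173**2 - 195*173 - 195*212 + 173*212) = -28212 - (29929 - 33735 - 41340 + 36676) = -28212 - 1*(-8470) = -28212 + 8470 = -19742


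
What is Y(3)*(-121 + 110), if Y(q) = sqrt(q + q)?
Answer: -11*sqrt(6) ≈ -26.944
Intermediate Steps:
Y(q) = sqrt(2)*sqrt(q) (Y(q) = sqrt(2*q) = sqrt(2)*sqrt(q))
Y(3)*(-121 + 110) = (sqrt(2)*sqrt(3))*(-121 + 110) = sqrt(6)*(-11) = -11*sqrt(6)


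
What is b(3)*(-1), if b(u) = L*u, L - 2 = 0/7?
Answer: -6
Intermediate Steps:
L = 2 (L = 2 + 0/7 = 2 + 0*(⅐) = 2 + 0 = 2)
b(u) = 2*u
b(3)*(-1) = (2*3)*(-1) = 6*(-1) = -6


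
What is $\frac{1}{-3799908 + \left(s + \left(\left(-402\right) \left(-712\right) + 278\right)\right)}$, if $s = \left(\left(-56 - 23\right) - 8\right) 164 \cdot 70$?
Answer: $- \frac{1}{4512166} \approx -2.2162 \cdot 10^{-7}$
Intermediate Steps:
$s = -998760$ ($s = \left(-79 - 8\right) 164 \cdot 70 = \left(-87\right) 164 \cdot 70 = \left(-14268\right) 70 = -998760$)
$\frac{1}{-3799908 + \left(s + \left(\left(-402\right) \left(-712\right) + 278\right)\right)} = \frac{1}{-3799908 + \left(-998760 + \left(\left(-402\right) \left(-712\right) + 278\right)\right)} = \frac{1}{-3799908 + \left(-998760 + \left(286224 + 278\right)\right)} = \frac{1}{-3799908 + \left(-998760 + 286502\right)} = \frac{1}{-3799908 - 712258} = \frac{1}{-4512166} = - \frac{1}{4512166}$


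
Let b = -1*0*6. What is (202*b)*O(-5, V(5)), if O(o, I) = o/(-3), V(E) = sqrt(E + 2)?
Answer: 0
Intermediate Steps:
V(E) = sqrt(2 + E)
O(o, I) = -o/3 (O(o, I) = o*(-1/3) = -o/3)
b = 0 (b = 0*6 = 0)
(202*b)*O(-5, V(5)) = (202*0)*(-1/3*(-5)) = 0*(5/3) = 0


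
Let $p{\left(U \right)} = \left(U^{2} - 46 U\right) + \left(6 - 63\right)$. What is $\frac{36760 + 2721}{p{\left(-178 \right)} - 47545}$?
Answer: $- \frac{39481}{7730} \approx -5.1075$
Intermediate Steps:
$p{\left(U \right)} = -57 + U^{2} - 46 U$ ($p{\left(U \right)} = \left(U^{2} - 46 U\right) + \left(6 - 63\right) = \left(U^{2} - 46 U\right) - 57 = -57 + U^{2} - 46 U$)
$\frac{36760 + 2721}{p{\left(-178 \right)} - 47545} = \frac{36760 + 2721}{\left(-57 + \left(-178\right)^{2} - -8188\right) - 47545} = \frac{39481}{\left(-57 + 31684 + 8188\right) - 47545} = \frac{39481}{39815 - 47545} = \frac{39481}{-7730} = 39481 \left(- \frac{1}{7730}\right) = - \frac{39481}{7730}$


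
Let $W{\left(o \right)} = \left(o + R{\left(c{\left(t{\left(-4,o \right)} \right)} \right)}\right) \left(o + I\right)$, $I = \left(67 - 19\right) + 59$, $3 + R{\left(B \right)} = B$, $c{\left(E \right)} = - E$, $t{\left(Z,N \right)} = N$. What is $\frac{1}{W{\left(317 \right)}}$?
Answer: $- \frac{1}{1272} \approx -0.00078616$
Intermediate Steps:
$R{\left(B \right)} = -3 + B$
$I = 107$ ($I = 48 + 59 = 107$)
$W{\left(o \right)} = -321 - 3 o$ ($W{\left(o \right)} = \left(o - \left(3 + o\right)\right) \left(o + 107\right) = - 3 \left(107 + o\right) = -321 - 3 o$)
$\frac{1}{W{\left(317 \right)}} = \frac{1}{-321 - 951} = \frac{1}{-1272} = - \frac{1}{1272}$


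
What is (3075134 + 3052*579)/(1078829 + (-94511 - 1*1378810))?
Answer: -2421121/197246 ≈ -12.275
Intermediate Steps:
(3075134 + 3052*579)/(1078829 + (-94511 - 1*1378810)) = (3075134 + 1767108)/(1078829 + (-94511 - 1378810)) = 4842242/(1078829 - 1473321) = 4842242/(-394492) = 4842242*(-1/394492) = -2421121/197246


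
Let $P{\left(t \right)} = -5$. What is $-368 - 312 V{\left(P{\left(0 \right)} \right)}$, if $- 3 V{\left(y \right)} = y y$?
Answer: $2232$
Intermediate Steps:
$V{\left(y \right)} = - \frac{y^{2}}{3}$ ($V{\left(y \right)} = - \frac{y y}{3} = - \frac{y^{2}}{3}$)
$-368 - 312 V{\left(P{\left(0 \right)} \right)} = -368 - 312 \left(- \frac{\left(-5\right)^{2}}{3}\right) = -368 - 312 \left(\left(- \frac{1}{3}\right) 25\right) = -368 - -2600 = -368 + 2600 = 2232$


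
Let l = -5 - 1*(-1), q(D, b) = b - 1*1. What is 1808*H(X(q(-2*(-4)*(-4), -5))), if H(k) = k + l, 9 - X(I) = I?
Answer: 19888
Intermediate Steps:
q(D, b) = -1 + b (q(D, b) = b - 1 = -1 + b)
X(I) = 9 - I
l = -4 (l = -5 + 1 = -4)
H(k) = -4 + k (H(k) = k - 4 = -4 + k)
1808*H(X(q(-2*(-4)*(-4), -5))) = 1808*(-4 + (9 - (-1 - 5))) = 1808*(-4 + (9 - 1*(-6))) = 1808*(-4 + (9 + 6)) = 1808*(-4 + 15) = 1808*11 = 19888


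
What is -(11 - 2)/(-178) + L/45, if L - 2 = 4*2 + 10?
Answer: 793/1602 ≈ 0.49501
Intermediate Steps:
L = 20 (L = 2 + (4*2 + 10) = 2 + (8 + 10) = 2 + 18 = 20)
-(11 - 2)/(-178) + L/45 = -(11 - 2)/(-178) + 20/45 = -1*9*(-1/178) + 20*(1/45) = -9*(-1/178) + 4/9 = 9/178 + 4/9 = 793/1602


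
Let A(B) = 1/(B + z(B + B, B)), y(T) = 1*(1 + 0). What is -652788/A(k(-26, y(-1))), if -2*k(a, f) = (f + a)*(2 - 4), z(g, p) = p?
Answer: 32639400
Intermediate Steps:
y(T) = 1 (y(T) = 1*1 = 1)
k(a, f) = a + f (k(a, f) = -(f + a)*(2 - 4)/2 = -(a + f)*(-2)/2 = -(-2*a - 2*f)/2 = a + f)
A(B) = 1/(2*B) (A(B) = 1/(B + B) = 1/(2*B))
-652788/A(k(-26, y(-1))) = -652788/(1/(2*(-26 + 1))) = -652788/((½)/(-25)) = -652788/((½)*(-1/25)) = -652788/(-1/50) = -652788*(-50) = 32639400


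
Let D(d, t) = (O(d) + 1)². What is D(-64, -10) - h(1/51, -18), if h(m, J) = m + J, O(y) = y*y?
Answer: 856056776/51 ≈ 1.6785e+7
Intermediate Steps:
O(y) = y²
D(d, t) = (1 + d²)² (D(d, t) = (d² + 1)² = (1 + d²)²)
h(m, J) = J + m
D(-64, -10) - h(1/51, -18) = (1 + (-64)²)² - (-18 + 1/51) = (1 + 4096)² - (-18 + 1/51) = 4097² - 1*(-917/51) = 16785409 + 917/51 = 856056776/51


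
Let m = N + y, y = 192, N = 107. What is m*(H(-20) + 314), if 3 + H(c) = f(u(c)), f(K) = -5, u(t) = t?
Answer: 91494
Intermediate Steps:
m = 299 (m = 107 + 192 = 299)
H(c) = -8 (H(c) = -3 - 5 = -8)
m*(H(-20) + 314) = 299*(-8 + 314) = 299*306 = 91494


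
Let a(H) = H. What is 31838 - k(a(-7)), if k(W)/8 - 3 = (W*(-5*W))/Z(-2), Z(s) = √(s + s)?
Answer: 31814 - 980*I ≈ 31814.0 - 980.0*I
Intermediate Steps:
Z(s) = √2*√s (Z(s) = √(2*s) = √2*√s)
k(W) = 24 + 20*I*W² (k(W) = 24 + 8*((W*(-5*W))/((√2*√(-2)))) = 24 + 8*((-5*W²)/((√2*(I*√2)))) = 24 + 8*((-5*W²)/((2*I))) = 24 + 8*((-5*W²)*(-I/2)) = 24 + 8*(5*I*W²/2) = 24 + 20*I*W²)
31838 - k(a(-7)) = 31838 - (24 + 20*I*(-7)²) = 31838 - (24 + 20*I*49) = 31838 - (24 + 980*I) = 31838 + (-24 - 980*I) = 31814 - 980*I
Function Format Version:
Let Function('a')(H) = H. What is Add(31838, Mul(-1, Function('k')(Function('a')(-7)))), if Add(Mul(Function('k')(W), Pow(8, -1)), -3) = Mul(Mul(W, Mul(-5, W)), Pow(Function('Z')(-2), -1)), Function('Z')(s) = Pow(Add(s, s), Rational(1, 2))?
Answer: Add(31814, Mul(-980, I)) ≈ Add(31814., Mul(-980.00, I))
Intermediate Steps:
Function('Z')(s) = Mul(Pow(2, Rational(1, 2)), Pow(s, Rational(1, 2))) (Function('Z')(s) = Pow(Mul(2, s), Rational(1, 2)) = Mul(Pow(2, Rational(1, 2)), Pow(s, Rational(1, 2))))
Function('k')(W) = Add(24, Mul(20, I, Pow(W, 2))) (Function('k')(W) = Add(24, Mul(8, Mul(Mul(W, Mul(-5, W)), Pow(Mul(Pow(2, Rational(1, 2)), Pow(-2, Rational(1, 2))), -1)))) = Add(24, Mul(8, Mul(Mul(-5, Pow(W, 2)), Pow(Mul(Pow(2, Rational(1, 2)), Mul(I, Pow(2, Rational(1, 2)))), -1)))) = Add(24, Mul(8, Mul(Mul(-5, Pow(W, 2)), Pow(Mul(2, I), -1)))) = Add(24, Mul(8, Mul(Mul(-5, Pow(W, 2)), Mul(Rational(-1, 2), I)))) = Add(24, Mul(8, Mul(Rational(5, 2), I, Pow(W, 2)))) = Add(24, Mul(20, I, Pow(W, 2))))
Add(31838, Mul(-1, Function('k')(Function('a')(-7)))) = Add(31838, Mul(-1, Add(24, Mul(20, I, Pow(-7, 2))))) = Add(31838, Mul(-1, Add(24, Mul(20, I, 49)))) = Add(31838, Mul(-1, Add(24, Mul(980, I)))) = Add(31838, Add(-24, Mul(-980, I))) = Add(31814, Mul(-980, I))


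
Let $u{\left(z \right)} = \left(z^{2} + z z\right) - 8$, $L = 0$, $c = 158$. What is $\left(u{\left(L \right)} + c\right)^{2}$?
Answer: $22500$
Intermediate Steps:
$u{\left(z \right)} = -8 + 2 z^{2}$ ($u{\left(z \right)} = \left(z^{2} + z^{2}\right) - 8 = 2 z^{2} - 8 = -8 + 2 z^{2}$)
$\left(u{\left(L \right)} + c\right)^{2} = \left(\left(-8 + 2 \cdot 0^{2}\right) + 158\right)^{2} = \left(\left(-8 + 2 \cdot 0\right) + 158\right)^{2} = \left(\left(-8 + 0\right) + 158\right)^{2} = \left(-8 + 158\right)^{2} = 150^{2} = 22500$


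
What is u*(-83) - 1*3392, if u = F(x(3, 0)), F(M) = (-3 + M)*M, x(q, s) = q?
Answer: -3392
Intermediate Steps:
F(M) = M*(-3 + M)
u = 0 (u = 3*(-3 + 3) = 3*0 = 0)
u*(-83) - 1*3392 = 0*(-83) - 1*3392 = 0 - 3392 = -3392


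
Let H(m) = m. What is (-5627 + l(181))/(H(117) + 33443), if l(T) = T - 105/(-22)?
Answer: -119707/738320 ≈ -0.16213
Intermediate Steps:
l(T) = 105/22 + T (l(T) = T - 105*(-1/22) = T + 105/22 = 105/22 + T)
(-5627 + l(181))/(H(117) + 33443) = (-5627 + (105/22 + 181))/(117 + 33443) = (-5627 + 4087/22)/33560 = -119707/22*1/33560 = -119707/738320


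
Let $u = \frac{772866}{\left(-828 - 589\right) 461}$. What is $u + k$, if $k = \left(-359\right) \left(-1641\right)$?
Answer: $\frac{384833555337}{653237} \approx 5.8912 \cdot 10^{5}$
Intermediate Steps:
$u = - \frac{772866}{653237}$ ($u = \frac{772866}{\left(-1417\right) 461} = \frac{772866}{-653237} = 772866 \left(- \frac{1}{653237}\right) = - \frac{772866}{653237} \approx -1.1831$)
$k = 589119$
$u + k = - \frac{772866}{653237} + 589119 = \frac{384833555337}{653237}$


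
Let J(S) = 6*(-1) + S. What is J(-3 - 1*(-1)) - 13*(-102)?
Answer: 1318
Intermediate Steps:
J(S) = -6 + S
J(-3 - 1*(-1)) - 13*(-102) = (-6 + (-3 - 1*(-1))) - 13*(-102) = (-6 + (-3 + 1)) + 1326 = (-6 - 2) + 1326 = -8 + 1326 = 1318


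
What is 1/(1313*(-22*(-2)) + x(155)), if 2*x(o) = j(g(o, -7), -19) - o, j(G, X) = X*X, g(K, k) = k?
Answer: 1/57875 ≈ 1.7279e-5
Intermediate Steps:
j(G, X) = X²
x(o) = 361/2 - o/2 (x(o) = ((-19)² - o)/2 = (361 - o)/2 = 361/2 - o/2)
1/(1313*(-22*(-2)) + x(155)) = 1/(1313*(-22*(-2)) + (361/2 - ½*155)) = 1/(1313*44 + (361/2 - 155/2)) = 1/(57772 + 103) = 1/57875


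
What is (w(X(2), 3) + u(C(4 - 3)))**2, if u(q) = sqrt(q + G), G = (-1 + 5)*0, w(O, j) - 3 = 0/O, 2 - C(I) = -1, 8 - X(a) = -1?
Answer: (3 + sqrt(3))**2 ≈ 22.392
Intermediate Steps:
X(a) = 9 (X(a) = 8 - 1*(-1) = 8 + 1 = 9)
C(I) = 3 (C(I) = 2 - 1*(-1) = 2 + 1 = 3)
w(O, j) = 3 (w(O, j) = 3 + 0/O = 3 + 0 = 3)
G = 0 (G = 4*0 = 0)
u(q) = sqrt(q) (u(q) = sqrt(q + 0) = sqrt(q))
(w(X(2), 3) + u(C(4 - 3)))**2 = (3 + sqrt(3))**2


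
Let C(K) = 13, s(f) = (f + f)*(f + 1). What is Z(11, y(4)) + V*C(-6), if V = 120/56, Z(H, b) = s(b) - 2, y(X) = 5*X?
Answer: 6061/7 ≈ 865.86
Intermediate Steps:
s(f) = 2*f*(1 + f) (s(f) = (2*f)*(1 + f) = 2*f*(1 + f))
Z(H, b) = -2 + 2*b*(1 + b) (Z(H, b) = 2*b*(1 + b) - 2 = -2 + 2*b*(1 + b))
V = 15/7 (V = 120*(1/56) = 15/7 ≈ 2.1429)
Z(11, y(4)) + V*C(-6) = (-2 + 2*(5*4)*(1 + 5*4)) + (15/7)*13 = (-2 + 2*20*(1 + 20)) + 195/7 = (-2 + 2*20*21) + 195/7 = (-2 + 840) + 195/7 = 838 + 195/7 = 6061/7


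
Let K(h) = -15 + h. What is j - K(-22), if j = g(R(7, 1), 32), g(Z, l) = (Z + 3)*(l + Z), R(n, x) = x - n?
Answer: -41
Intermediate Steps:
g(Z, l) = (3 + Z)*(Z + l)
j = -78 (j = (1 - 1*7)² + 3*(1 - 1*7) + 3*32 + (1 - 1*7)*32 = (1 - 7)² + 3*(1 - 7) + 96 + (1 - 7)*32 = (-6)² + 3*(-6) + 96 - 6*32 = 36 - 18 + 96 - 192 = -78)
j - K(-22) = -78 - (-15 - 22) = -78 - 1*(-37) = -78 + 37 = -41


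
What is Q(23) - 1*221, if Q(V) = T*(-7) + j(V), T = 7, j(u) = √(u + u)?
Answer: -270 + √46 ≈ -263.22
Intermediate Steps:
j(u) = √2*√u (j(u) = √(2*u) = √2*√u)
Q(V) = -49 + √2*√V (Q(V) = 7*(-7) + √2*√V = -49 + √2*√V)
Q(23) - 1*221 = (-49 + √2*√23) - 1*221 = (-49 + √46) - 221 = -270 + √46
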